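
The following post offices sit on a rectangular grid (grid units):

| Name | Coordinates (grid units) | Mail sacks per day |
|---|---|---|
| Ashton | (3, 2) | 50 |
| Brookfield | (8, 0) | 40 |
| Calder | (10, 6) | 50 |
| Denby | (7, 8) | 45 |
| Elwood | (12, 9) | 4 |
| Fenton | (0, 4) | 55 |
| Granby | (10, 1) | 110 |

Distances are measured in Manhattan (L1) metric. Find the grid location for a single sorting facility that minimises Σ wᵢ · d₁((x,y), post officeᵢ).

Manhattan distance separates: Σwᵢ(|x−xᵢ|+|y−yᵢ|) = Σwᵢ|x−xᵢ| + Σwᵢ|y−yᵢ|, so x and y are optimised independently as 1-D weighted medians.
Total weight W = 354; half = 177.
x-coordinate, sorted with cumulative weight:
  x=0 (Fenton, w=55) cum 55
  x=3 (Ashton, w=50) cum 105
  x=7 (Denby, w=45) cum 150
  x=8 (Brookfield, w=40) cum 190  ← median
  x=10 (Calder, w=50) cum 240
  x=10 (Granby, w=110) cum 350
  x=12 (Elwood, w=4) cum 354
⇒ x* = 8
y-coordinate, sorted with cumulative weight:
  y=0 (Brookfield, w=40) cum 40
  y=1 (Granby, w=110) cum 150
  y=2 (Ashton, w=50) cum 200  ← median
  y=4 (Fenton, w=55) cum 255
  y=6 (Calder, w=50) cum 305
  y=8 (Denby, w=45) cum 350
  y=9 (Elwood, w=4) cum 354
⇒ y* = 2

(8, 2)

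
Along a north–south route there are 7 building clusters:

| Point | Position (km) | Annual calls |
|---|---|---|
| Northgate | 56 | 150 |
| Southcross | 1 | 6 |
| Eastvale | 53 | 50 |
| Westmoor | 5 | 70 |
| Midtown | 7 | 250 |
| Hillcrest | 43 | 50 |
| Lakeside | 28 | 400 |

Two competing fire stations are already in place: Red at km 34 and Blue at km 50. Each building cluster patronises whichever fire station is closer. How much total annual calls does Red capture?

The indifferent point is the midpoint (34+50)/2 = 42; building clusters left of it (closer to Red at 34) go to Red, those right go to Blue.
  Southcross at 1 (w=6) → Red
  Westmoor at 5 (w=70) → Red
  Midtown at 7 (w=250) → Red
  Lakeside at 28 (w=400) → Red
  Hillcrest at 43 (w=50) → Blue
  Eastvale at 53 (w=50) → Blue
  Northgate at 56 (w=150) → Blue
Red captures 726; Blue captures 250.

726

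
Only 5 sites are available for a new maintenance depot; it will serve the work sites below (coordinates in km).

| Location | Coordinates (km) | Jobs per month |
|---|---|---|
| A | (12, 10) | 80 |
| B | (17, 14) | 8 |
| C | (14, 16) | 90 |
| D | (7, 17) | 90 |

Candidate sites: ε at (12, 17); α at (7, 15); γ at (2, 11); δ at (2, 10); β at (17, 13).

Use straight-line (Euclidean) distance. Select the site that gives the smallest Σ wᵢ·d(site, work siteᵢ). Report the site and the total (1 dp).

Total weighted distance at each candidate:
  ε (12, 17): total = 1257.9
  α (7, 15): total = 1462.5
  γ (2, 11): total = 2799.3
  δ (2, 10): total = 2905.9
  β (17, 13): total = 1825.6
Minimum is at ε with total 1257.9 km.

ε, total 1257.9 km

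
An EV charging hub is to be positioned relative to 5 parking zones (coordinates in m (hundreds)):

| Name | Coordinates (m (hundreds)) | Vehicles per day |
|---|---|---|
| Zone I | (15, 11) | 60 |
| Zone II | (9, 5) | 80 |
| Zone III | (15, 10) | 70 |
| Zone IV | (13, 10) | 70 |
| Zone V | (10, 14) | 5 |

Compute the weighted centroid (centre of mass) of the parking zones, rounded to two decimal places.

(12.74, 8.88)

The minimiser of Σwᵢ‖p−pᵢ‖² is the weighted centroid p* = (Σwᵢpᵢ)/(Σwᵢ).
Σwᵢ = 285.
Σwᵢxᵢ = 60·15 + 80·9 + 70·15 + 70·13 + 5·10 = 3630.
Σwᵢyᵢ = 60·11 + 80·5 + 70·10 + 70·10 + 5·14 = 2530.
x* = 3630/285 = 12.74, y* = 2530/285 = 8.88.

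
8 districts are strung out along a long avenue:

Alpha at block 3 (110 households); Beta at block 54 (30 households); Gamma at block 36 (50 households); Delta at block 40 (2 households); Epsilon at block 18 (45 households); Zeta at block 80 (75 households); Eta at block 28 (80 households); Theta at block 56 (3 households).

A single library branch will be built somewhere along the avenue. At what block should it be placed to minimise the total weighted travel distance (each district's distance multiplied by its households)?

x = 28

For a sum of weighted absolute distances on a line, the optimum is the weighted median (not the mean). Total weight W = 395; half-weight = 197.5.
Sort by position and accumulate weight:
  block 3 (Alpha, w=110) → cum 110
  block 18 (Epsilon, w=45) → cum 155
  block 28 (Eta, w=80) → cum 235  ≥ 197.5 → median here
  block 36 (Gamma, w=50) → cum 285
  block 40 (Delta, w=2) → cum 287
  block 54 (Beta, w=30) → cum 317
  block 56 (Theta, w=3) → cum 320
  block 80 (Zeta, w=75) → cum 395
Optimal location: block 28.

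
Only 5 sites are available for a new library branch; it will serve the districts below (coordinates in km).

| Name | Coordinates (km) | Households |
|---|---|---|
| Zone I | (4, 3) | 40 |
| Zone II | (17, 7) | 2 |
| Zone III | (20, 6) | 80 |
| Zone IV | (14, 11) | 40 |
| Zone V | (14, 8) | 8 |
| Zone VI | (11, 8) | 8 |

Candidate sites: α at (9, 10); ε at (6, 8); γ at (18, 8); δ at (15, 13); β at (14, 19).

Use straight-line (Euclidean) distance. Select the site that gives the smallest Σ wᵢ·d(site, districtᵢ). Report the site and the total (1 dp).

Total weighted distance at each candidate:
  α (9, 10): total = 1567.2
  ε (6, 8): total = 1814.6
  γ (18, 8): total = 1111.7
  δ (15, 13): total = 1476.9
  β (14, 19): total = 2424.1
Minimum is at γ with total 1111.7 km.

γ, total 1111.7 km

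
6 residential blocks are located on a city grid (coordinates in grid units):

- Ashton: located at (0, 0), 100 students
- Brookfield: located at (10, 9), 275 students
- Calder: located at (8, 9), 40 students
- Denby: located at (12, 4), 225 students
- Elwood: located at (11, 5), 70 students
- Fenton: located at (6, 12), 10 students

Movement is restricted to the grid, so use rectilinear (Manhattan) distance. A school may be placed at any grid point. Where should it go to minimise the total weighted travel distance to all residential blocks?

(10, 5)

Manhattan distance separates: Σwᵢ(|x−xᵢ|+|y−yᵢ|) = Σwᵢ|x−xᵢ| + Σwᵢ|y−yᵢ|, so x and y are optimised independently as 1-D weighted medians.
Total weight W = 720; half = 360.
x-coordinate, sorted with cumulative weight:
  x=0 (Ashton, w=100) cum 100
  x=6 (Fenton, w=10) cum 110
  x=8 (Calder, w=40) cum 150
  x=10 (Brookfield, w=275) cum 425  ← median
  x=11 (Elwood, w=70) cum 495
  x=12 (Denby, w=225) cum 720
⇒ x* = 10
y-coordinate, sorted with cumulative weight:
  y=0 (Ashton, w=100) cum 100
  y=4 (Denby, w=225) cum 325
  y=5 (Elwood, w=70) cum 395  ← median
  y=9 (Brookfield, w=275) cum 670
  y=9 (Calder, w=40) cum 710
  y=12 (Fenton, w=10) cum 720
⇒ y* = 5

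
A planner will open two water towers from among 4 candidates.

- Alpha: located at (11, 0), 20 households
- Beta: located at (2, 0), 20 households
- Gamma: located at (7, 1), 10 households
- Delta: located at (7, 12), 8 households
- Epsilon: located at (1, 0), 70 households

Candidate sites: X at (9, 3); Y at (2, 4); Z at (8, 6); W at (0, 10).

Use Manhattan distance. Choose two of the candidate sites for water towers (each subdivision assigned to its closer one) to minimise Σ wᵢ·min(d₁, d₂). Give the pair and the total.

{X, Y}, total 658

Evaluate every pair (each demand assigned to the nearer of the two):
  {X, Y}: total = 658
  {Y, Z}: total = 726
  {Y, W}: total = 842
  {X, Z}: total = 1166
  {X, W}: total = 1182
  {Z, W}: total = 1306
Best pair: {X, Y} with total 658.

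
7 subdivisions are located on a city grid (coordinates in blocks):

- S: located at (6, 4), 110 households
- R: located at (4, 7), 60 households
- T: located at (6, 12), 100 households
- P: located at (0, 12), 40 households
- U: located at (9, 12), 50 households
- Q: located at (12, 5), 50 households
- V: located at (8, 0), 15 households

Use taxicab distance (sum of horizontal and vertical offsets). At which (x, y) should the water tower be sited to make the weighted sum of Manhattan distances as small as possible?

(6, 7)

Manhattan distance separates: Σwᵢ(|x−xᵢ|+|y−yᵢ|) = Σwᵢ|x−xᵢ| + Σwᵢ|y−yᵢ|, so x and y are optimised independently as 1-D weighted medians.
Total weight W = 425; half = 212.5.
x-coordinate, sorted with cumulative weight:
  x=0 (P, w=40) cum 40
  x=4 (R, w=60) cum 100
  x=6 (S, w=110) cum 210
  x=6 (T, w=100) cum 310  ← median
  x=8 (V, w=15) cum 325
  x=9 (U, w=50) cum 375
  x=12 (Q, w=50) cum 425
⇒ x* = 6
y-coordinate, sorted with cumulative weight:
  y=0 (V, w=15) cum 15
  y=4 (S, w=110) cum 125
  y=5 (Q, w=50) cum 175
  y=7 (R, w=60) cum 235  ← median
  y=12 (T, w=100) cum 335
  y=12 (P, w=40) cum 375
  y=12 (U, w=50) cum 425
⇒ y* = 7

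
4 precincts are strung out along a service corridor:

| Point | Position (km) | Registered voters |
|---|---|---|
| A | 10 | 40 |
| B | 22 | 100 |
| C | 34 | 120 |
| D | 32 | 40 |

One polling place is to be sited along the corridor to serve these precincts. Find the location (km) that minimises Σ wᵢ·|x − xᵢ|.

x = 32

For a sum of weighted absolute distances on a line, the optimum is the weighted median (not the mean). Total weight W = 300; half-weight = 150.
Sort by position and accumulate weight:
  km 10 (A, w=40) → cum 40
  km 22 (B, w=100) → cum 140
  km 32 (D, w=40) → cum 180  ≥ 150 → median here
  km 34 (C, w=120) → cum 300
Optimal location: km 32.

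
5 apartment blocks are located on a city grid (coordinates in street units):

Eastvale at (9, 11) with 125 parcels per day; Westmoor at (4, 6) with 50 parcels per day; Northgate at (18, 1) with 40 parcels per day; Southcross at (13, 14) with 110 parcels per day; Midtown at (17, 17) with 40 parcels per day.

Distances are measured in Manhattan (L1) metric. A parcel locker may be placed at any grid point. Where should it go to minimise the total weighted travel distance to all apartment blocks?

(13, 11)

Manhattan distance separates: Σwᵢ(|x−xᵢ|+|y−yᵢ|) = Σwᵢ|x−xᵢ| + Σwᵢ|y−yᵢ|, so x and y are optimised independently as 1-D weighted medians.
Total weight W = 365; half = 182.5.
x-coordinate, sorted with cumulative weight:
  x=4 (Westmoor, w=50) cum 50
  x=9 (Eastvale, w=125) cum 175
  x=13 (Southcross, w=110) cum 285  ← median
  x=17 (Midtown, w=40) cum 325
  x=18 (Northgate, w=40) cum 365
⇒ x* = 13
y-coordinate, sorted with cumulative weight:
  y=1 (Northgate, w=40) cum 40
  y=6 (Westmoor, w=50) cum 90
  y=11 (Eastvale, w=125) cum 215  ← median
  y=14 (Southcross, w=110) cum 325
  y=17 (Midtown, w=40) cum 365
⇒ y* = 11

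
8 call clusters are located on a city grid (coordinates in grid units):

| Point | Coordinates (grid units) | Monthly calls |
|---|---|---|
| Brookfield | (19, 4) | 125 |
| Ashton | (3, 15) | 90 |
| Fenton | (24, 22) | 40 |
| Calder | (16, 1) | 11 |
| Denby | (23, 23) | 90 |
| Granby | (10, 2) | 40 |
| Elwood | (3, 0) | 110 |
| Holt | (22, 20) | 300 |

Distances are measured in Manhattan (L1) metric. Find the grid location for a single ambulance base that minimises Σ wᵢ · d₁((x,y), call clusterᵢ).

Manhattan distance separates: Σwᵢ(|x−xᵢ|+|y−yᵢ|) = Σwᵢ|x−xᵢ| + Σwᵢ|y−yᵢ|, so x and y are optimised independently as 1-D weighted medians.
Total weight W = 806; half = 403.
x-coordinate, sorted with cumulative weight:
  x=3 (Ashton, w=90) cum 90
  x=3 (Elwood, w=110) cum 200
  x=10 (Granby, w=40) cum 240
  x=16 (Calder, w=11) cum 251
  x=19 (Brookfield, w=125) cum 376
  x=22 (Holt, w=300) cum 676  ← median
  x=23 (Denby, w=90) cum 766
  x=24 (Fenton, w=40) cum 806
⇒ x* = 22
y-coordinate, sorted with cumulative weight:
  y=0 (Elwood, w=110) cum 110
  y=1 (Calder, w=11) cum 121
  y=2 (Granby, w=40) cum 161
  y=4 (Brookfield, w=125) cum 286
  y=15 (Ashton, w=90) cum 376
  y=20 (Holt, w=300) cum 676  ← median
  y=22 (Fenton, w=40) cum 716
  y=23 (Denby, w=90) cum 806
⇒ y* = 20

(22, 20)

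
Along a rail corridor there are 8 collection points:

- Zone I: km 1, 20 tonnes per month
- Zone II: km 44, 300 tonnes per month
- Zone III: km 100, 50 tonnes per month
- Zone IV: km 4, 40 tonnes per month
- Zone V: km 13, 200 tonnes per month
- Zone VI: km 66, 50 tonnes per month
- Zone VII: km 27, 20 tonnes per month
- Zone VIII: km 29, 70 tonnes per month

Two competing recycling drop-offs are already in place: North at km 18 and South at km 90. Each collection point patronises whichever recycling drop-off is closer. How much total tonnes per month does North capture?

650

The indifferent point is the midpoint (18+90)/2 = 54; collection points left of it (closer to North at 18) go to North, those right go to South.
  Zone I at 1 (w=20) → North
  Zone IV at 4 (w=40) → North
  Zone V at 13 (w=200) → North
  Zone VII at 27 (w=20) → North
  Zone VIII at 29 (w=70) → North
  Zone II at 44 (w=300) → North
  Zone VI at 66 (w=50) → South
  Zone III at 100 (w=50) → South
North captures 650; South captures 100.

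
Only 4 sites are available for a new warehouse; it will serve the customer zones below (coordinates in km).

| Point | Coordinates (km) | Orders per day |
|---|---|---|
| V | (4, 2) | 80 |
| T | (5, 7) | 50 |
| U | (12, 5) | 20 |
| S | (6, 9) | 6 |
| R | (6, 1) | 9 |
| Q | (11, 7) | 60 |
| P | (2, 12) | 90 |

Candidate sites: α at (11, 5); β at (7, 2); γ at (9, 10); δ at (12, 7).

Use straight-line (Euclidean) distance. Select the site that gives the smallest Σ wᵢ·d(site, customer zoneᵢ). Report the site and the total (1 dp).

Total weighted distance at each candidate:
  α (11, 5): total = 2187.7
  β (7, 2): total = 2071.4
  γ (9, 10): total = 2097.2
  δ (12, 7): total = 2325.3
Minimum is at β with total 2071.4 km.

β, total 2071.4 km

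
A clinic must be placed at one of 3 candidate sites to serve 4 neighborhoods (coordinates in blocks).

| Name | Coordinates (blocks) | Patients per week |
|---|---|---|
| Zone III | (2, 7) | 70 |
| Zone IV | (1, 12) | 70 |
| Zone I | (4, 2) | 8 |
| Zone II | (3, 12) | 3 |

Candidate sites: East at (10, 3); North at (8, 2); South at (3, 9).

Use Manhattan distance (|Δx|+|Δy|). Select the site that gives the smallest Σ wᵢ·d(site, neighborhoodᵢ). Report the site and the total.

Total weighted distance at each candidate:
  East (10, 3): total = 2204
  North (8, 2): total = 2037
  South (3, 9): total = 633
Minimum is at South with total 633 blocks.

South, total 633 blocks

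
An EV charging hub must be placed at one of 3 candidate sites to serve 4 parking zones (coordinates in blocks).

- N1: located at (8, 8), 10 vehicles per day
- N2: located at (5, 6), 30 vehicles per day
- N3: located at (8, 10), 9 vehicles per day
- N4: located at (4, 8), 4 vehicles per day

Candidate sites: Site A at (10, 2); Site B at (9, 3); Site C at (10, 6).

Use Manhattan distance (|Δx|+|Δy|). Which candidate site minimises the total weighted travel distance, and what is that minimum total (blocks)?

Site C, total 276 blocks

Total weighted distance at each candidate:
  Site A (10, 2): total = 488
  Site B (9, 3): total = 382
  Site C (10, 6): total = 276
Minimum is at Site C with total 276 blocks.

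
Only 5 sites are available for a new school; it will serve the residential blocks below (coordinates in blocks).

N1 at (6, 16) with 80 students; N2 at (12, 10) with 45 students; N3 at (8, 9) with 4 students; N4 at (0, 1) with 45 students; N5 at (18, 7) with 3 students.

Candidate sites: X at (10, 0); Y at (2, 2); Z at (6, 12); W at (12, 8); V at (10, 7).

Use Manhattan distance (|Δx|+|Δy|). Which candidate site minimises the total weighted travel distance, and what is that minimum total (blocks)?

Total weighted distance at each candidate:
  X (10, 0): total = 2724
  Y (2, 2): total = 2500
  Z (6, 12): total = 1516
  W (12, 8): total = 2106
  V (10, 7): total = 2025
Minimum is at Z with total 1516 blocks.

Z, total 1516 blocks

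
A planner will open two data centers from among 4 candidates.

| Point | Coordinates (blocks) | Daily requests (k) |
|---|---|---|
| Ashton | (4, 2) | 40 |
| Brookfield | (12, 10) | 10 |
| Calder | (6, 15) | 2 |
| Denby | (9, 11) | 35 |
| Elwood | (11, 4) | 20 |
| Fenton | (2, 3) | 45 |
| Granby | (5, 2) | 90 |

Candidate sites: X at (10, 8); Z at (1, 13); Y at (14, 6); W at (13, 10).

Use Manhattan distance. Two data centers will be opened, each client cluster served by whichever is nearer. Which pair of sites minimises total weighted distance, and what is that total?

{X, Z}, total 2259

Evaluate every pair (each demand assigned to the nearer of the two):
  {X, Z}: total = 2259
  {X, W}: total = 2327
  {X, Y}: total = 2357
  {Y, W}: total = 2714
  {Z, Y}: total = 2749
  {Z, W}: total = 2764
Best pair: {X, Z} with total 2259.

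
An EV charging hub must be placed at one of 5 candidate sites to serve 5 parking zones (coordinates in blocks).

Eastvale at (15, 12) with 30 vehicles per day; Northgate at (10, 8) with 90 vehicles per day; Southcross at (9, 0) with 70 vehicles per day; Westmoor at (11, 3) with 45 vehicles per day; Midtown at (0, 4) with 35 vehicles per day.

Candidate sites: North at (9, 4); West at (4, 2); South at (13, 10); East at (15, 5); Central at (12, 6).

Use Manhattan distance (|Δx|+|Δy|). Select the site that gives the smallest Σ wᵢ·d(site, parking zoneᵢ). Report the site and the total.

Total weighted distance at each candidate:
  North (9, 4): total = 1600
  West (4, 2): total = 2770
  South (13, 10): total = 2620
  East (15, 5): total = 2530
  Central (12, 6): total = 1930
Minimum is at North with total 1600 blocks.

North, total 1600 blocks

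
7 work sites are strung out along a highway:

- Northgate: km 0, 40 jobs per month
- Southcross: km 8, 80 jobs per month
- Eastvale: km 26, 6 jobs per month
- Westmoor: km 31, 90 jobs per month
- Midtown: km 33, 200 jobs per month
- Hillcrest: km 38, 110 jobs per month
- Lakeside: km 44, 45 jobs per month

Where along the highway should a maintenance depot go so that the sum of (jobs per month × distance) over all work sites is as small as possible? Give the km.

x = 33

For a sum of weighted absolute distances on a line, the optimum is the weighted median (not the mean). Total weight W = 571; half-weight = 285.5.
Sort by position and accumulate weight:
  km 0 (Northgate, w=40) → cum 40
  km 8 (Southcross, w=80) → cum 120
  km 26 (Eastvale, w=6) → cum 126
  km 31 (Westmoor, w=90) → cum 216
  km 33 (Midtown, w=200) → cum 416  ≥ 285.5 → median here
  km 38 (Hillcrest, w=110) → cum 526
  km 44 (Lakeside, w=45) → cum 571
Optimal location: km 33.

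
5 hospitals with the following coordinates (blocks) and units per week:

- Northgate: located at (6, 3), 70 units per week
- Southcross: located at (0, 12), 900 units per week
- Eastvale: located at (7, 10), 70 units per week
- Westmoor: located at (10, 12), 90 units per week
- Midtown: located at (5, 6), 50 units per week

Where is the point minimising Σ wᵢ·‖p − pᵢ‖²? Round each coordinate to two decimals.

(1.75, 11.09)

The minimiser of Σwᵢ‖p−pᵢ‖² is the weighted centroid p* = (Σwᵢpᵢ)/(Σwᵢ).
Σwᵢ = 1180.
Σwᵢxᵢ = 70·6 + 900·0 + 70·7 + 90·10 + 50·5 = 2060.
Σwᵢyᵢ = 70·3 + 900·12 + 70·10 + 90·12 + 50·6 = 13090.
x* = 2060/1180 = 1.75, y* = 13090/1180 = 11.09.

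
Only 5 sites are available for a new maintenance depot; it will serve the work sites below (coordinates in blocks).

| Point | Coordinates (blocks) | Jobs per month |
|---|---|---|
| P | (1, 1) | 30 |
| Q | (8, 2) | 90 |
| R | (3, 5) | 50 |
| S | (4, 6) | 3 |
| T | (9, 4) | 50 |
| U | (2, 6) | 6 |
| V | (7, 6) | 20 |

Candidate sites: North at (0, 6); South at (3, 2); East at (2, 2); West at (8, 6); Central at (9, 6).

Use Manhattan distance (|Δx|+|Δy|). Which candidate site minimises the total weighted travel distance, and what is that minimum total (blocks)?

Total weighted distance at each candidate:
  North (0, 6): total = 2174
  South (3, 2): total = 1295
  East (2, 2): total = 1472
  West (8, 6): total = 1238
  Central (9, 6): total = 1387
Minimum is at West with total 1238 blocks.

West, total 1238 blocks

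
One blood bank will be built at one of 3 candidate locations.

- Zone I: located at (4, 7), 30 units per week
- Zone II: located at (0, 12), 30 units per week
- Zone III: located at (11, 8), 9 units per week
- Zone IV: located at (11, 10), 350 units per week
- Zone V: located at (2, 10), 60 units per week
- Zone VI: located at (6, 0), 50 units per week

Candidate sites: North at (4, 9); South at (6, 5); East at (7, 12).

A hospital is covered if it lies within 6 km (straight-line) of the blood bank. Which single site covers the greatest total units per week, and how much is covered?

Coverage radius r = 6 km; a point is covered iff (Δx)²+(Δy)² ≤ 6² = 36.
  North (4, 9): covers {Zone I, Zone II, Zone V} → 120
  South (6, 5): covers {Zone I, Zone III, Zone VI} → 89
  East (7, 12): covers {Zone I, Zone III, Zone IV, Zone V} → 449
Maximum coverage at East: 449 units per week.

East, covering 449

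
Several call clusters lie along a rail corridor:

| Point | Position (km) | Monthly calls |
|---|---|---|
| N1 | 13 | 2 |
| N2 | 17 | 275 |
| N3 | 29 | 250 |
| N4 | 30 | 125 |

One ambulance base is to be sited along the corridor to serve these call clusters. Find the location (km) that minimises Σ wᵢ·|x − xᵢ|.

x = 29

For a sum of weighted absolute distances on a line, the optimum is the weighted median (not the mean). Total weight W = 652; half-weight = 326.
Sort by position and accumulate weight:
  km 13 (N1, w=2) → cum 2
  km 17 (N2, w=275) → cum 277
  km 29 (N3, w=250) → cum 527  ≥ 326 → median here
  km 30 (N4, w=125) → cum 652
Optimal location: km 29.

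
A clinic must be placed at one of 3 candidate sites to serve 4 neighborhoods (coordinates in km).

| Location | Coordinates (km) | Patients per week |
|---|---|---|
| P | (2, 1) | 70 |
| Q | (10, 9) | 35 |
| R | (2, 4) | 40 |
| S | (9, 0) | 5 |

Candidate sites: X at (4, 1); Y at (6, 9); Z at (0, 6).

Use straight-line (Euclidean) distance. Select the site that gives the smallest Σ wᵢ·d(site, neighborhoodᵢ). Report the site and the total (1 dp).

X, total 659.7 km

Total weighted distance at each candidate:
  X (4, 1): total = 659.7
  Y (6, 9): total = 1069.7
  Z (0, 6): total = 909.6
Minimum is at X with total 659.7 km.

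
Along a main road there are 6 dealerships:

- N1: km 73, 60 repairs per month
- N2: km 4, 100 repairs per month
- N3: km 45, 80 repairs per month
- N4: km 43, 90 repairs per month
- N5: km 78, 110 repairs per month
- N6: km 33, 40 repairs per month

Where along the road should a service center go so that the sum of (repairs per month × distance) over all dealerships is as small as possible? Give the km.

For a sum of weighted absolute distances on a line, the optimum is the weighted median (not the mean). Total weight W = 480; half-weight = 240.
Sort by position and accumulate weight:
  km 4 (N2, w=100) → cum 100
  km 33 (N6, w=40) → cum 140
  km 43 (N4, w=90) → cum 230
  km 45 (N3, w=80) → cum 310  ≥ 240 → median here
  km 73 (N1, w=60) → cum 370
  km 78 (N5, w=110) → cum 480
Optimal location: km 45.

x = 45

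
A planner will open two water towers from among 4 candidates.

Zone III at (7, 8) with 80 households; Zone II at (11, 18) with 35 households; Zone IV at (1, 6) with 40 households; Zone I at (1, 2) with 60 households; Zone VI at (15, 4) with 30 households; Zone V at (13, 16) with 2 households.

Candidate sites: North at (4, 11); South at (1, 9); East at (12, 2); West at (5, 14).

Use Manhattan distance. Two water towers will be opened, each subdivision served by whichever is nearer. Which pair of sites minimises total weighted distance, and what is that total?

Evaluate every pair (each demand assigned to the nearer of the two):
  {South, East}: total = 1875
  {South, West}: total = 2040
  {North, South}: total = 2078
  {North, East}: total = 2128
  {East, West}: total = 2300
  {North, West}: total = 2430
Best pair: {South, East} with total 1875.

{South, East}, total 1875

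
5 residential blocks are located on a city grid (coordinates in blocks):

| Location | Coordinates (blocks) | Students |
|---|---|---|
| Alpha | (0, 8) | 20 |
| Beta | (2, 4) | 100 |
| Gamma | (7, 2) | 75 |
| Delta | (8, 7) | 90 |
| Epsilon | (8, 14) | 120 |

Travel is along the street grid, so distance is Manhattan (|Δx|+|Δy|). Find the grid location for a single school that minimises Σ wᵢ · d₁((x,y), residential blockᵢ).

Manhattan distance separates: Σwᵢ(|x−xᵢ|+|y−yᵢ|) = Σwᵢ|x−xᵢ| + Σwᵢ|y−yᵢ|, so x and y are optimised independently as 1-D weighted medians.
Total weight W = 405; half = 202.5.
x-coordinate, sorted with cumulative weight:
  x=0 (Alpha, w=20) cum 20
  x=2 (Beta, w=100) cum 120
  x=7 (Gamma, w=75) cum 195
  x=8 (Delta, w=90) cum 285  ← median
  x=8 (Epsilon, w=120) cum 405
⇒ x* = 8
y-coordinate, sorted with cumulative weight:
  y=2 (Gamma, w=75) cum 75
  y=4 (Beta, w=100) cum 175
  y=7 (Delta, w=90) cum 265  ← median
  y=8 (Alpha, w=20) cum 285
  y=14 (Epsilon, w=120) cum 405
⇒ y* = 7

(8, 7)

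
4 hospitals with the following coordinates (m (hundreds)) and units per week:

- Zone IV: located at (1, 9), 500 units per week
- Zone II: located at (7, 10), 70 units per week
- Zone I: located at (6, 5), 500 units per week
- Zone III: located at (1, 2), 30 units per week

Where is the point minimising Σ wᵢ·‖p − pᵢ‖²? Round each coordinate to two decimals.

The minimiser of Σwᵢ‖p−pᵢ‖² is the weighted centroid p* = (Σwᵢpᵢ)/(Σwᵢ).
Σwᵢ = 1100.
Σwᵢxᵢ = 500·1 + 70·7 + 500·6 + 30·1 = 4020.
Σwᵢyᵢ = 500·9 + 70·10 + 500·5 + 30·2 = 7760.
x* = 4020/1100 = 3.65, y* = 7760/1100 = 7.05.

(3.65, 7.05)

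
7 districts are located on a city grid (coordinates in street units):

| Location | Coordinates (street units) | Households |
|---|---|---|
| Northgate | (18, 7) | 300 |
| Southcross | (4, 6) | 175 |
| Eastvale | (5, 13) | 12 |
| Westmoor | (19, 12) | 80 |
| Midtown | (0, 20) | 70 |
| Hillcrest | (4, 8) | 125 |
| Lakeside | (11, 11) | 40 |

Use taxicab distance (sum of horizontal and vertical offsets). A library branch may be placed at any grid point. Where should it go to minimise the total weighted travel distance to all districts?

Manhattan distance separates: Σwᵢ(|x−xᵢ|+|y−yᵢ|) = Σwᵢ|x−xᵢ| + Σwᵢ|y−yᵢ|, so x and y are optimised independently as 1-D weighted medians.
Total weight W = 802; half = 401.
x-coordinate, sorted with cumulative weight:
  x=0 (Midtown, w=70) cum 70
  x=4 (Southcross, w=175) cum 245
  x=4 (Hillcrest, w=125) cum 370
  x=5 (Eastvale, w=12) cum 382
  x=11 (Lakeside, w=40) cum 422  ← median
  x=18 (Northgate, w=300) cum 722
  x=19 (Westmoor, w=80) cum 802
⇒ x* = 11
y-coordinate, sorted with cumulative weight:
  y=6 (Southcross, w=175) cum 175
  y=7 (Northgate, w=300) cum 475  ← median
  y=8 (Hillcrest, w=125) cum 600
  y=11 (Lakeside, w=40) cum 640
  y=12 (Westmoor, w=80) cum 720
  y=13 (Eastvale, w=12) cum 732
  y=20 (Midtown, w=70) cum 802
⇒ y* = 7

(11, 7)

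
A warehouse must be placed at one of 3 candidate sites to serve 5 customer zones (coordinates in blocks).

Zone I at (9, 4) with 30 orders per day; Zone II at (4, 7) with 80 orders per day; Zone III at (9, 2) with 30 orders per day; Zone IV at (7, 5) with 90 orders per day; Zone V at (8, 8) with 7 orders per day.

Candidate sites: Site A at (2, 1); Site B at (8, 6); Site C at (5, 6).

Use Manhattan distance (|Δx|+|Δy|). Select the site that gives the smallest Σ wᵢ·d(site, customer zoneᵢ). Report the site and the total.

Total weighted distance at each candidate:
  Site A (2, 1): total = 2081
  Site B (8, 6): total = 834
  Site C (5, 6): total = 885
Minimum is at Site B with total 834 blocks.

Site B, total 834 blocks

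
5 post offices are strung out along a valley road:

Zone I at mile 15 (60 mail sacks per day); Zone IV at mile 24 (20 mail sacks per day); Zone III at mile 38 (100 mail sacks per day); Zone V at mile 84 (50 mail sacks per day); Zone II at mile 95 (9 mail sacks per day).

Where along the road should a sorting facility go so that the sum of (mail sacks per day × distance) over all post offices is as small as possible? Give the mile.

x = 38

For a sum of weighted absolute distances on a line, the optimum is the weighted median (not the mean). Total weight W = 239; half-weight = 119.5.
Sort by position and accumulate weight:
  mile 15 (Zone I, w=60) → cum 60
  mile 24 (Zone IV, w=20) → cum 80
  mile 38 (Zone III, w=100) → cum 180  ≥ 119.5 → median here
  mile 84 (Zone V, w=50) → cum 230
  mile 95 (Zone II, w=9) → cum 239
Optimal location: mile 38.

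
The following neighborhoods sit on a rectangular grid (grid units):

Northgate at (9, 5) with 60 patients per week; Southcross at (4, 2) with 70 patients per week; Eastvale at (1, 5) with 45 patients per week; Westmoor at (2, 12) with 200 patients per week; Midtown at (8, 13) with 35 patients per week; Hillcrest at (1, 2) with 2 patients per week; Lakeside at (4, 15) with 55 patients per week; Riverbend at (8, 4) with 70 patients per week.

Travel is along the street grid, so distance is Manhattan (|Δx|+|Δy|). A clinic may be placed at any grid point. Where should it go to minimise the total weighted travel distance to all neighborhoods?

(4, 12)

Manhattan distance separates: Σwᵢ(|x−xᵢ|+|y−yᵢ|) = Σwᵢ|x−xᵢ| + Σwᵢ|y−yᵢ|, so x and y are optimised independently as 1-D weighted medians.
Total weight W = 537; half = 268.5.
x-coordinate, sorted with cumulative weight:
  x=1 (Eastvale, w=45) cum 45
  x=1 (Hillcrest, w=2) cum 47
  x=2 (Westmoor, w=200) cum 247
  x=4 (Southcross, w=70) cum 317  ← median
  x=4 (Lakeside, w=55) cum 372
  x=8 (Midtown, w=35) cum 407
  x=8 (Riverbend, w=70) cum 477
  x=9 (Northgate, w=60) cum 537
⇒ x* = 4
y-coordinate, sorted with cumulative weight:
  y=2 (Southcross, w=70) cum 70
  y=2 (Hillcrest, w=2) cum 72
  y=4 (Riverbend, w=70) cum 142
  y=5 (Northgate, w=60) cum 202
  y=5 (Eastvale, w=45) cum 247
  y=12 (Westmoor, w=200) cum 447  ← median
  y=13 (Midtown, w=35) cum 482
  y=15 (Lakeside, w=55) cum 537
⇒ y* = 12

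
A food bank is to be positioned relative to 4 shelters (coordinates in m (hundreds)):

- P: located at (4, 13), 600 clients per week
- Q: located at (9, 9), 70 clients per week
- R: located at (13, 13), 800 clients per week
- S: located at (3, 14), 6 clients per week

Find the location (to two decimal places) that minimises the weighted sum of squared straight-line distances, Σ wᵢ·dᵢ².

(9.11, 12.81)

The minimiser of Σwᵢ‖p−pᵢ‖² is the weighted centroid p* = (Σwᵢpᵢ)/(Σwᵢ).
Σwᵢ = 1476.
Σwᵢxᵢ = 600·4 + 70·9 + 800·13 + 6·3 = 13448.
Σwᵢyᵢ = 600·13 + 70·9 + 800·13 + 6·14 = 18914.
x* = 13448/1476 = 9.11, y* = 18914/1476 = 12.81.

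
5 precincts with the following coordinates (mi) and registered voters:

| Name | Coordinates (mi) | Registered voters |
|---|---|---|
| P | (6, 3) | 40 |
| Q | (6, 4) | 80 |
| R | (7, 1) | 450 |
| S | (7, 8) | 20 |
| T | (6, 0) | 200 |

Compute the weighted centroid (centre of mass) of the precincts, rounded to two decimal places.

The minimiser of Σwᵢ‖p−pᵢ‖² is the weighted centroid p* = (Σwᵢpᵢ)/(Σwᵢ).
Σwᵢ = 790.
Σwᵢxᵢ = 40·6 + 80·6 + 450·7 + 20·7 + 200·6 = 5210.
Σwᵢyᵢ = 40·3 + 80·4 + 450·1 + 20·8 + 200·0 = 1050.
x* = 5210/790 = 6.59, y* = 1050/790 = 1.33.

(6.59, 1.33)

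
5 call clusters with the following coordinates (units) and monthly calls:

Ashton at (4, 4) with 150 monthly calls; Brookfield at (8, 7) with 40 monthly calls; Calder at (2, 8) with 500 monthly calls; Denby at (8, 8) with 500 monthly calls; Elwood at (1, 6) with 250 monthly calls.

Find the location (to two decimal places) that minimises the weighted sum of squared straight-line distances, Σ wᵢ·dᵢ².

(4.28, 7.21)

The minimiser of Σwᵢ‖p−pᵢ‖² is the weighted centroid p* = (Σwᵢpᵢ)/(Σwᵢ).
Σwᵢ = 1440.
Σwᵢxᵢ = 150·4 + 40·8 + 500·2 + 500·8 + 250·1 = 6170.
Σwᵢyᵢ = 150·4 + 40·7 + 500·8 + 500·8 + 250·6 = 10380.
x* = 6170/1440 = 4.28, y* = 10380/1440 = 7.21.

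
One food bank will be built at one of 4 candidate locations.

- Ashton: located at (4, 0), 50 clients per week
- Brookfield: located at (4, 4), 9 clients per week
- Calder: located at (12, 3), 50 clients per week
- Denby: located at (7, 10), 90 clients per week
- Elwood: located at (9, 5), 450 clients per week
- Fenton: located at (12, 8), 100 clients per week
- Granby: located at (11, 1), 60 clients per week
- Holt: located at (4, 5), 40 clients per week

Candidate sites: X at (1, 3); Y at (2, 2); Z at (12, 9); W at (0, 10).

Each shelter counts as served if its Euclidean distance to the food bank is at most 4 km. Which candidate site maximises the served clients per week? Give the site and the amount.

Z, covering 100

Coverage radius r = 4 km; a point is covered iff (Δx)²+(Δy)² ≤ 4² = 16.
  X (1, 3): covers {Brookfield, Holt} → 49
  Y (2, 2): covers {Ashton, Brookfield, Holt} → 99
  Z (12, 9): covers {Fenton} → 100
  W (0, 10): covers {none} → 0
Maximum coverage at Z: 100 clients per week.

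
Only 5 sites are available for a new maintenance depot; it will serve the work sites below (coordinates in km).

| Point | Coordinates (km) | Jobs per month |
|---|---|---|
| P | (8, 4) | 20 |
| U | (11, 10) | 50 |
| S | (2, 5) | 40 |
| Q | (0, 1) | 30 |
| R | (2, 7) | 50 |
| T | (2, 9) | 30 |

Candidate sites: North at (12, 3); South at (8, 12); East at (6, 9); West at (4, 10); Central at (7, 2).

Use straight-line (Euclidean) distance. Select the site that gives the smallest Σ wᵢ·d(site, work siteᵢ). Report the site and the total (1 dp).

Total weighted distance at each candidate:
  North (12, 3): total = 2097.3
  South (8, 12): total = 1708.9
  East (6, 9): total = 1232.5
  West (4, 10): total = 1252.5
  Central (7, 2): total = 1548.9
Minimum is at East with total 1232.5 km.

East, total 1232.5 km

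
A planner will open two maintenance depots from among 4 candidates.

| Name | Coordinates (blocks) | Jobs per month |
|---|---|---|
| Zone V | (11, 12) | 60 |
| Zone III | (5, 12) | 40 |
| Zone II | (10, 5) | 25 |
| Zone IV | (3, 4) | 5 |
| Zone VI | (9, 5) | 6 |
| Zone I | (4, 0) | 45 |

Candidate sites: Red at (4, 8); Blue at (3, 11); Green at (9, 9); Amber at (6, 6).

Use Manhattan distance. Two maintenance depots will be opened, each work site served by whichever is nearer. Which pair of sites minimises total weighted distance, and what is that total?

{Red, Green}, total 1034

Evaluate every pair (each demand assigned to the nearer of the two):
  {Red, Green}: total = 1034
  {Green, Amber}: total = 1114
  {Blue, Green}: total = 1144
  {Blue, Amber}: total = 1194
  {Red, Blue}: total = 1318
  {Red, Amber}: total = 1394
Best pair: {Red, Green} with total 1034.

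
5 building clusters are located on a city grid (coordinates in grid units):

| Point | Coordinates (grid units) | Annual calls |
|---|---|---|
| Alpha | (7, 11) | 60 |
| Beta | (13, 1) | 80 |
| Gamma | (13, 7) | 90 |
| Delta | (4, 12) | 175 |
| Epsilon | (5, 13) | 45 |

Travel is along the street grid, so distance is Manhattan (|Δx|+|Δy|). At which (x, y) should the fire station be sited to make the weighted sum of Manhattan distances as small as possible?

(7, 11)

Manhattan distance separates: Σwᵢ(|x−xᵢ|+|y−yᵢ|) = Σwᵢ|x−xᵢ| + Σwᵢ|y−yᵢ|, so x and y are optimised independently as 1-D weighted medians.
Total weight W = 450; half = 225.
x-coordinate, sorted with cumulative weight:
  x=4 (Delta, w=175) cum 175
  x=5 (Epsilon, w=45) cum 220
  x=7 (Alpha, w=60) cum 280  ← median
  x=13 (Beta, w=80) cum 360
  x=13 (Gamma, w=90) cum 450
⇒ x* = 7
y-coordinate, sorted with cumulative weight:
  y=1 (Beta, w=80) cum 80
  y=7 (Gamma, w=90) cum 170
  y=11 (Alpha, w=60) cum 230  ← median
  y=12 (Delta, w=175) cum 405
  y=13 (Epsilon, w=45) cum 450
⇒ y* = 11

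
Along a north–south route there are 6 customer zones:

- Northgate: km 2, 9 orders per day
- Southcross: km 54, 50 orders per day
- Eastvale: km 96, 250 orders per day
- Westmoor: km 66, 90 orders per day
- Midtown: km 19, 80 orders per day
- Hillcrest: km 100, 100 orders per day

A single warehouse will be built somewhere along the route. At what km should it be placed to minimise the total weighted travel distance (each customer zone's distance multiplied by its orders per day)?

For a sum of weighted absolute distances on a line, the optimum is the weighted median (not the mean). Total weight W = 579; half-weight = 289.5.
Sort by position and accumulate weight:
  km 2 (Northgate, w=9) → cum 9
  km 19 (Midtown, w=80) → cum 89
  km 54 (Southcross, w=50) → cum 139
  km 66 (Westmoor, w=90) → cum 229
  km 96 (Eastvale, w=250) → cum 479  ≥ 289.5 → median here
  km 100 (Hillcrest, w=100) → cum 579
Optimal location: km 96.

x = 96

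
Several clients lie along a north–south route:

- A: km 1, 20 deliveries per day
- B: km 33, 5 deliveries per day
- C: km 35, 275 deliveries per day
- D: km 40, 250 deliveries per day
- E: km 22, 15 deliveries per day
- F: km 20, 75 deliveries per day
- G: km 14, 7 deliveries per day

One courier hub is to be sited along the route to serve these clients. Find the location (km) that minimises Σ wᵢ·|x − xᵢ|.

x = 35

For a sum of weighted absolute distances on a line, the optimum is the weighted median (not the mean). Total weight W = 647; half-weight = 323.5.
Sort by position and accumulate weight:
  km 1 (A, w=20) → cum 20
  km 14 (G, w=7) → cum 27
  km 20 (F, w=75) → cum 102
  km 22 (E, w=15) → cum 117
  km 33 (B, w=5) → cum 122
  km 35 (C, w=275) → cum 397  ≥ 323.5 → median here
  km 40 (D, w=250) → cum 647
Optimal location: km 35.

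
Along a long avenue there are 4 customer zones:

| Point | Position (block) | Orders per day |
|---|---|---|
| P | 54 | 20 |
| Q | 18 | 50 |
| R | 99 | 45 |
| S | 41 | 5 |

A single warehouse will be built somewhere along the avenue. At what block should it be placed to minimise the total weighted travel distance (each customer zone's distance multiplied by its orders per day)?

For a sum of weighted absolute distances on a line, the optimum is the weighted median (not the mean). Total weight W = 120; half-weight = 60.
Sort by position and accumulate weight:
  block 18 (Q, w=50) → cum 50
  block 41 (S, w=5) → cum 55
  block 54 (P, w=20) → cum 75  ≥ 60 → median here
  block 99 (R, w=45) → cum 120
Optimal location: block 54.

x = 54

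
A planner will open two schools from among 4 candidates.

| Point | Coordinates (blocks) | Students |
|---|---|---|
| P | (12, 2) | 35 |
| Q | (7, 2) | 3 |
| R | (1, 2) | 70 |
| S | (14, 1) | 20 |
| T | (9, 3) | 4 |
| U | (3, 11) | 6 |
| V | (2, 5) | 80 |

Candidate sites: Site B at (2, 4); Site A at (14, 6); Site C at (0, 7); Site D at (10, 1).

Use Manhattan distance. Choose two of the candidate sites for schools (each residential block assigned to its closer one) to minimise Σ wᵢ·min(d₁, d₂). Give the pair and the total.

Evaluate every pair (each demand assigned to the nearer of the two):
  {Site B, Site D}: total = 547
  {Site B, Site A}: total = 701
  {Site C, Site D}: total = 991
  {Site B, Site C}: total = 1105
  {Site A, Site C}: total = 1157
  {Site A, Site D}: total = 1965
Best pair: {Site B, Site D} with total 547.

{Site B, Site D}, total 547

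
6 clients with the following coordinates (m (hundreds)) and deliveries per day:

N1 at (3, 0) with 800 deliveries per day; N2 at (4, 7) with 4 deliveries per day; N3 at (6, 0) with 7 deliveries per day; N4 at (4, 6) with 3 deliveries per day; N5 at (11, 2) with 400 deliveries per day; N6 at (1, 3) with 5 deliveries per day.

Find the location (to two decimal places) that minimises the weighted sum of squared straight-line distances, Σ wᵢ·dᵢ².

(5.64, 0.71)

The minimiser of Σwᵢ‖p−pᵢ‖² is the weighted centroid p* = (Σwᵢpᵢ)/(Σwᵢ).
Σwᵢ = 1219.
Σwᵢxᵢ = 800·3 + 4·4 + 7·6 + 3·4 + 400·11 + 5·1 = 6875.
Σwᵢyᵢ = 800·0 + 4·7 + 7·0 + 3·6 + 400·2 + 5·3 = 861.
x* = 6875/1219 = 5.64, y* = 861/1219 = 0.71.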